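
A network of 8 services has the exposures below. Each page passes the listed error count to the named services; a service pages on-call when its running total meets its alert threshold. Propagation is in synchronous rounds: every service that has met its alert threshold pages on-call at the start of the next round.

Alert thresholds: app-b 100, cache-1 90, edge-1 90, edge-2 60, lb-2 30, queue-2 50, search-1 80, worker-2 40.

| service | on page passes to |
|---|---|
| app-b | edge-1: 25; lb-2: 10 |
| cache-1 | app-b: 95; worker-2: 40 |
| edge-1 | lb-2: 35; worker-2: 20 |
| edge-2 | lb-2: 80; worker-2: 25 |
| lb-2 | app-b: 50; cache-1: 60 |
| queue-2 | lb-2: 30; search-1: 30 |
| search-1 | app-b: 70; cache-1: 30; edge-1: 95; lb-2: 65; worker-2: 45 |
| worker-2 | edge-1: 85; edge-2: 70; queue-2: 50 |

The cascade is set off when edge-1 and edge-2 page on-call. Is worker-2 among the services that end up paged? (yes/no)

Round 1 — edge-1, edge-2 page on-call (initial).
  lb-2: +35+80 → 115 ≥ 30
  worker-2: +20+25 → 45 ≥ 40
Round 2 — lb-2, worker-2 page on-call.
  app-b: +50 → 50 < 100
  cache-1: +60 → 60 < 90
  queue-2: +50 → 50 ≥ 50
Round 3 — queue-2 pages on-call.
  search-1: +30 → 30 < 80
No further pages.

yes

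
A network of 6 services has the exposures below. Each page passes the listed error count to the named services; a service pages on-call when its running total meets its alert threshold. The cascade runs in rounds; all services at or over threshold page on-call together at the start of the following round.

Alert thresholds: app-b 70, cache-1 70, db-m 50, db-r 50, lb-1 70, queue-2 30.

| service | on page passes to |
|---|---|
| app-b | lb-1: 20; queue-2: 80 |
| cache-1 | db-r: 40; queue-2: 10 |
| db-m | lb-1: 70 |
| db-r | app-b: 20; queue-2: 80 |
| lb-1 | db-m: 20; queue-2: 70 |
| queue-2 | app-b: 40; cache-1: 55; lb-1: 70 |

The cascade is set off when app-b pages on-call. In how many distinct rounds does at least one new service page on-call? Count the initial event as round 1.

3

Round 1 — app-b pages on-call (initial).
  lb-1: +20 → 20 < 70
  queue-2: +80 → 80 ≥ 30
Round 2 — queue-2 pages on-call.
  cache-1: +55 → 55 < 70
  lb-1: +70 → 90 ≥ 70
Round 3 — lb-1 pages on-call.
  db-m: +20 → 20 < 50
No further pages.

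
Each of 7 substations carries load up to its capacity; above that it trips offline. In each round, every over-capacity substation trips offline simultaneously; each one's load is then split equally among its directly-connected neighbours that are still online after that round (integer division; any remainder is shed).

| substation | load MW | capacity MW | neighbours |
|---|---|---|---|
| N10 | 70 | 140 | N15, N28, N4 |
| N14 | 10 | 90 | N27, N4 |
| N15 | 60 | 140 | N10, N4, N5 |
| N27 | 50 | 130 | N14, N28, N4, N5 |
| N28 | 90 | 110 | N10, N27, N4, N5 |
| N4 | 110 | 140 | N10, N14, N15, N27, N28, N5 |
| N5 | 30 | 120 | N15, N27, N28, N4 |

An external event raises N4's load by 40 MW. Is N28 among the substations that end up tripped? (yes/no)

Round 1 — N4 at 150 > 140. N4 trips offline.
  N4 sheds 150 MW to N10, N14, N15, N27, N28, N5: 25 each.
    N10: 70+25 = 95 ≤ 140
    N14: 10+25 = 35 ≤ 90
    N15: 60+25 = 85 ≤ 140
    N27: 50+25 = 75 ≤ 130
    N28: 90+25 = 115 > 110
    N5: 30+25 = 55 ≤ 120
Round 2 — N28 trips offline.
  N28 sheds 115 MW to N10, N27, N5: 38 each (1 lost).
    N10: 95+38 = 133 ≤ 140
    N27: 75+38 = 113 ≤ 130
    N5: 55+38 = 93 ≤ 120
No further trips.

yes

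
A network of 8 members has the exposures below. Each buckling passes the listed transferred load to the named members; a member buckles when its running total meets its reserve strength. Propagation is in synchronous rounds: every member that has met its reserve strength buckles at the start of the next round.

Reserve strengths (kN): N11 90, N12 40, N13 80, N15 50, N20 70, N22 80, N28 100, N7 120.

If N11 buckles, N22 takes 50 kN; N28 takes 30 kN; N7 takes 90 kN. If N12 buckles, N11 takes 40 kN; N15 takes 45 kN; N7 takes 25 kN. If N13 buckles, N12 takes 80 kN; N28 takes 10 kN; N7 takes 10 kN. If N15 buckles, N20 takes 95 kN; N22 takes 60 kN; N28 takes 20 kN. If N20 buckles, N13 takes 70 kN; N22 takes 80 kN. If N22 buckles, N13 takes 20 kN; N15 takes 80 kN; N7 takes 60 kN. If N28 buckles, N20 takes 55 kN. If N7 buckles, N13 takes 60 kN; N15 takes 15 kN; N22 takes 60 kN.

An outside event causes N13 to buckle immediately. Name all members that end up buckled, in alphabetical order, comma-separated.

Round 1 — N13 buckles (initial).
  N12: +80 → 80 ≥ 40
  N28: +10 → 10 < 100
  N7: +10 → 10 < 120
Round 2 — N12 buckles.
  N11: +40 → 40 < 90
  N15: +45 → 45 < 50
  N7: +25 → 35 < 120
No further bucklings.

N12, N13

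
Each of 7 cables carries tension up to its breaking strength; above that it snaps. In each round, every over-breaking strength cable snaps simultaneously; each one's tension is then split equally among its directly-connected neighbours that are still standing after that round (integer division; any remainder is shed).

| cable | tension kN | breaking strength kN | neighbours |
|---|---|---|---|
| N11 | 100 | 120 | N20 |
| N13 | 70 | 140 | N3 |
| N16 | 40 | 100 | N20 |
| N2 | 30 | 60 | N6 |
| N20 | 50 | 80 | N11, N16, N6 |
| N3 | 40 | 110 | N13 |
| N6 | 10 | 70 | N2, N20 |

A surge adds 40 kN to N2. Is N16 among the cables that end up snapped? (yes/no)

yes

Round 1 — N2 at 70 > 60. N2 snaps.
  N2 sheds 70 kN to N6: 70 each.
    N6: 10+70 = 80 > 70
Round 2 — N6 snaps.
  N6 sheds 80 kN to N20: 80 each.
    N20: 50+80 = 130 > 80
Round 3 — N20 snaps.
  N20 sheds 130 kN to N11, N16: 65 each.
    N11: 100+65 = 165 > 120
    N16: 40+65 = 105 > 100
Round 4 — N11, N16 snap.
  N11 sheds 165 kN: no online neighbours, lost.
  N16 sheds 105 kN: no online neighbours, lost.
No further breaks.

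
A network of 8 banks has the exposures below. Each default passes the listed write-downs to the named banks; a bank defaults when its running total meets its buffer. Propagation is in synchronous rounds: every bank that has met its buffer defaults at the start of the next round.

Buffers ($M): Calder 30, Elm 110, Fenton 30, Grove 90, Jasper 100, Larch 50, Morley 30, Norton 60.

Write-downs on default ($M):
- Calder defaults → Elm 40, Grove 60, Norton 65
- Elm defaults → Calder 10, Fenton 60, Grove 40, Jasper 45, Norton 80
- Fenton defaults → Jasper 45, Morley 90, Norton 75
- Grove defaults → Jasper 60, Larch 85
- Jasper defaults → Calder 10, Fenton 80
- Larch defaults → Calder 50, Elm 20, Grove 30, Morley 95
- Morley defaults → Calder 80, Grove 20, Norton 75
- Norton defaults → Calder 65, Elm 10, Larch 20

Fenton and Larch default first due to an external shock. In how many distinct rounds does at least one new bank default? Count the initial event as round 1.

Round 1 — Fenton, Larch default (initial).
  Calder: +50 → 50 ≥ 30
  Elm: +20 → 20 < 110
  Grove: +30 → 30 < 90
  Jasper: +45 → 45 < 100
  Morley: +90+95 → 185 ≥ 30
  Norton: +75 → 75 ≥ 60
Round 2 — Calder, Morley, Norton default.
  Elm: +40+10 → 70 < 110
  Grove: +60+20 → 110 ≥ 90
Round 3 — Grove defaults.
  Jasper: +60 → 105 ≥ 100
Round 4 — Jasper defaults.
No further defaults.

4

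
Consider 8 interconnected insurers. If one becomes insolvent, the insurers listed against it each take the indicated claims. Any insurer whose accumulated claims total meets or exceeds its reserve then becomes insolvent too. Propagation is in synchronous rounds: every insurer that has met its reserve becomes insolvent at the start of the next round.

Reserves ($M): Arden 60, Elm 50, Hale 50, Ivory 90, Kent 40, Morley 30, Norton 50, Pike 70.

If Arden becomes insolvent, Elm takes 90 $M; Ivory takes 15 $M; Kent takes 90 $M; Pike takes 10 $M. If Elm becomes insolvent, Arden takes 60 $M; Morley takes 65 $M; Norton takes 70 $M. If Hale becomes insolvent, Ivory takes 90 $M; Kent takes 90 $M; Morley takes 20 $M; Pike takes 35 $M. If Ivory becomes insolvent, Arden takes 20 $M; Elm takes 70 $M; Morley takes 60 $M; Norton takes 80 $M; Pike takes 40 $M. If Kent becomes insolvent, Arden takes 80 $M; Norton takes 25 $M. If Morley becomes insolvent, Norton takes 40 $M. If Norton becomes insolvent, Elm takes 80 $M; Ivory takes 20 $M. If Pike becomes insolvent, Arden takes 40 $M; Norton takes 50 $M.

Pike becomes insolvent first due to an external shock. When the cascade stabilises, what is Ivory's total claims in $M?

35

Round 1 — Pike becomes insolvent (initial).
  Arden: +40 → 40 < 60
  Norton: +50 → 50 ≥ 50
Round 2 — Norton becomes insolvent.
  Elm: +80 → 80 ≥ 50
  Ivory: +20 → 20 < 90
Round 3 — Elm becomes insolvent.
  Arden: +60 → 100 ≥ 60
  Morley: +65 → 65 ≥ 30
Round 4 — Arden, Morley become insolvent.
  Ivory: +15 → 35 < 90
  Kent: +90 → 90 ≥ 40
Round 5 — Kent becomes insolvent.
No further insolvencies.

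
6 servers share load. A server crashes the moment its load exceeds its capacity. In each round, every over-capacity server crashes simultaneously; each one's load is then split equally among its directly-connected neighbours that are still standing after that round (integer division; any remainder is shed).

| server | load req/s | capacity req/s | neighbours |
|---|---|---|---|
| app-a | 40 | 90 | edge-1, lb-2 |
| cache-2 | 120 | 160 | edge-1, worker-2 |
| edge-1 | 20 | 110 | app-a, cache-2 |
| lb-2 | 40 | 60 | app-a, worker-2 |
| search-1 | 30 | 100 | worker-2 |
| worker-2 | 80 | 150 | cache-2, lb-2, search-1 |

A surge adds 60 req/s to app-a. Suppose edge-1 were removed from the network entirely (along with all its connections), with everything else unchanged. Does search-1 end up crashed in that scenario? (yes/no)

yes

With edge-1 removed:
Round 1 — app-a at 100 > 90. app-a crashes.
  app-a sheds 100 req/s to lb-2: 100 each.
    lb-2: 40+100 = 140 > 60
Round 2 — lb-2 crashes.
  lb-2 sheds 140 req/s to worker-2: 140 each.
    worker-2: 80+140 = 220 > 150
Round 3 — worker-2 crashes.
  worker-2 sheds 220 req/s to cache-2, search-1: 110 each.
    cache-2: 120+110 = 230 > 160
    search-1: 30+110 = 140 > 100
Round 4 — cache-2, search-1 crash.
  cache-2 sheds 230 req/s: no online neighbours, lost.
  search-1 sheds 140 req/s: no online neighbours, lost.
No further crashes.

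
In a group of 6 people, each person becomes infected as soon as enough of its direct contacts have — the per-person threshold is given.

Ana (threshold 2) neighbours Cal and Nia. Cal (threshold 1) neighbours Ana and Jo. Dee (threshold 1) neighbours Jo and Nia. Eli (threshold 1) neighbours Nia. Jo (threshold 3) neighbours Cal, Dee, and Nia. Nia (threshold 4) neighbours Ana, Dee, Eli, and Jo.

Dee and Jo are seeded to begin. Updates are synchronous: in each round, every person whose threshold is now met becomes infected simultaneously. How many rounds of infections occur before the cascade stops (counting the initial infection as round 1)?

Round 1 — Dee, Jo become infected (initial).
Round 2 — checking thresholds:
  Cal: 1 of 2 neighbours ≥ 1, becomes infected.
  Nia: 2 of 4 neighbours < 4, holds.
Round 3 — no new infections; cascade stops.

2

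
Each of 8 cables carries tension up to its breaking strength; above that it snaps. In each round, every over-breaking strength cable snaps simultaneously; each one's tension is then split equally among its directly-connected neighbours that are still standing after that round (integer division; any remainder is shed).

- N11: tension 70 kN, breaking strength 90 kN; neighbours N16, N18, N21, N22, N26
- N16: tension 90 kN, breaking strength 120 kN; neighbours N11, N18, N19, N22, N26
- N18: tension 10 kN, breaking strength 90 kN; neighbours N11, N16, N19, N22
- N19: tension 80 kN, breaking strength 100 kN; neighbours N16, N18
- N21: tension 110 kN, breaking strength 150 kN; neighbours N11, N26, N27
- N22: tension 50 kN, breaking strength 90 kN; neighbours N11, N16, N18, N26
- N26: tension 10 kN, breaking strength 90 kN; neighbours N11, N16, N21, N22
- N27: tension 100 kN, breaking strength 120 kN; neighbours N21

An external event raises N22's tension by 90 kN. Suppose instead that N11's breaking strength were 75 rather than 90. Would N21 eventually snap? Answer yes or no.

With N11's breaking strength at 75:
Round 1 — N22 at 140 > 90. N22 snaps.
  N22 sheds 140 kN to N11, N16, N18, N26: 35 each.
    N11: 70+35 = 105 > 75
    N16: 90+35 = 125 > 120
    N18: 10+35 = 45 ≤ 90
    N26: 10+35 = 45 ≤ 90
Round 2 — N11, N16 snap.
  N11 sheds 105 kN to N18, N21, N26: 35 each.
    N18: 45+35 = 80 ≤ 90
    N21: 110+35 = 145 ≤ 150
    N26: 45+35 = 80 ≤ 90
  N16 sheds 125 kN to N18, N19, N26: 41 each (2 lost).
    N18: 80+41 = 121 > 90
    N19: 80+41 = 121 > 100
    N26: 80+41 = 121 > 90
Round 3 — N18, N19, N26 snap.
  N18 sheds 121 kN: no online neighbours, lost.
  N19 sheds 121 kN: no online neighbours, lost.
  N26 sheds 121 kN to N21: 121 each.
    N21: 145+121 = 266 > 150
Round 4 — N21 snaps.
  N21 sheds 266 kN to N27: 266 each.
    N27: 100+266 = 366 > 120
Round 5 — N27 snaps.
  N27 sheds 366 kN: no online neighbours, lost.
No further breaks.

yes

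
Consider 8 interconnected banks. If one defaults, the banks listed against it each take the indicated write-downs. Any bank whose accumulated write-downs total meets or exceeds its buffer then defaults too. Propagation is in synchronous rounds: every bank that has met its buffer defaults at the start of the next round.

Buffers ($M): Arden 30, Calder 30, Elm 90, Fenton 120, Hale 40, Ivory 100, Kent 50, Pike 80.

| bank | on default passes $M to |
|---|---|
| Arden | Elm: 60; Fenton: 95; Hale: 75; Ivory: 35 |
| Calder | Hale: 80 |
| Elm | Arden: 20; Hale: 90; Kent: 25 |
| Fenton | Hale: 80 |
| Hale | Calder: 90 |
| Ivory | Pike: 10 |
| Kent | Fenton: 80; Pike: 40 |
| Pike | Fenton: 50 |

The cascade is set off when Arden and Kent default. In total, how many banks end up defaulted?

Round 1 — Arden, Kent default (initial).
  Elm: +60 → 60 < 90
  Fenton: +95+80 → 175 ≥ 120
  Hale: +75 → 75 ≥ 40
  Ivory: +35 → 35 < 100
  Pike: +40 → 40 < 80
Round 2 — Fenton, Hale default.
  Calder: +90 → 90 ≥ 30
Round 3 — Calder defaults.
No further defaults.

5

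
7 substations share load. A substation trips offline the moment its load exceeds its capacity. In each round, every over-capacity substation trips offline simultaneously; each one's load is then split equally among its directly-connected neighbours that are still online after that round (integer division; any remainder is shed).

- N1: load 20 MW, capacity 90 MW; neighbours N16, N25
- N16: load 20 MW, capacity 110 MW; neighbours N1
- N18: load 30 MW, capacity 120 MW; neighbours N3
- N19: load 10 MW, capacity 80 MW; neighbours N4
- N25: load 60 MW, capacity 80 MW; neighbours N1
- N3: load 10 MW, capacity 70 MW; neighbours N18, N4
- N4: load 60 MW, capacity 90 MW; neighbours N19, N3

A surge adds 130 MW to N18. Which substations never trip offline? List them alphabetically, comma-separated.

N1, N16, N25

Round 1 — N18 at 160 > 120. N18 trips offline.
  N18 sheds 160 MW to N3: 160 each.
    N3: 10+160 = 170 > 70
Round 2 — N3 trips offline.
  N3 sheds 170 MW to N4: 170 each.
    N4: 60+170 = 230 > 90
Round 3 — N4 trips offline.
  N4 sheds 230 MW to N19: 230 each.
    N19: 10+230 = 240 > 80
Round 4 — N19 trips offline.
  N19 sheds 240 MW: no online neighbours, lost.
No further trips.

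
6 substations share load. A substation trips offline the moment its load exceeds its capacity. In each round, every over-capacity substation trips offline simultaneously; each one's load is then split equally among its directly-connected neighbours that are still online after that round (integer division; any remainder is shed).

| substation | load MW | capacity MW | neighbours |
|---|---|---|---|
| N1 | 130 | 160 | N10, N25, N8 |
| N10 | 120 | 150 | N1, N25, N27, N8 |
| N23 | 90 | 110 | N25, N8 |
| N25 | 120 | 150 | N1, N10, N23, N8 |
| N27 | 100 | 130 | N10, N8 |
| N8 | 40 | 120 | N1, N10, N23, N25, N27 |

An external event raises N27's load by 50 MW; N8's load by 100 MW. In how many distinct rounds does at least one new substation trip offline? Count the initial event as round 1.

2

Round 1 — N27 at 150 > 130; N8 at 140 > 120. N27, N8 trip offline.
  N27 sheds 150 MW to N10: 150 each.
    N10: 120+150 = 270 > 150
  N8 sheds 140 MW to N1, N10, N23, N25: 35 each.
    N1: 130+35 = 165 > 160
    N10: 270+35 = 305 > 150
    N23: 90+35 = 125 > 110
    N25: 120+35 = 155 > 150
Round 2 — N1, N10, N23, N25 trip offline.
  N1 sheds 165 MW: no online neighbours, lost.
  N10 sheds 305 MW: no online neighbours, lost.
  N23 sheds 125 MW: no online neighbours, lost.
  N25 sheds 155 MW: no online neighbours, lost.
No further trips.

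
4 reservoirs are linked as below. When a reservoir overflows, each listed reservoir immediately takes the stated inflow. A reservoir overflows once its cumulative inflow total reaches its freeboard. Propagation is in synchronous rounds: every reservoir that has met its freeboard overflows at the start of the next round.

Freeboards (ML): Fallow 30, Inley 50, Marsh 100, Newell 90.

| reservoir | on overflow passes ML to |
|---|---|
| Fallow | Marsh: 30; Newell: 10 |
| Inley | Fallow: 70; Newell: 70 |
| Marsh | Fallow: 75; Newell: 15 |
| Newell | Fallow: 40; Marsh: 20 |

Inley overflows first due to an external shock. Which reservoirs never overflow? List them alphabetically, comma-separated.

Marsh, Newell

Round 1 — Inley overflows (initial).
  Fallow: +70 → 70 ≥ 30
  Newell: +70 → 70 < 90
Round 2 — Fallow overflows.
  Marsh: +30 → 30 < 100
  Newell: +10 → 80 < 90
No further overflows.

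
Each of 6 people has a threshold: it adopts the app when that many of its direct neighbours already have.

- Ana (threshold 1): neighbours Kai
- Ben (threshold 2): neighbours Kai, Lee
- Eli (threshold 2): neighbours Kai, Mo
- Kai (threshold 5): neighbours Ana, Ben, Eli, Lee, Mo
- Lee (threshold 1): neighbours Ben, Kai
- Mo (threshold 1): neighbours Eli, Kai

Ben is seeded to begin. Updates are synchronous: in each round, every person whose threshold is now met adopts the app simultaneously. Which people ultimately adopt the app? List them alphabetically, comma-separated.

Round 1 — Ben adopts the app (initial).
Round 2 — checking thresholds:
  Kai: 1 of 5 neighbours < 5, below threshold.
  Lee: 1 of 2 neighbours ≥ 1, adopts the app.
Round 3 — no new adoptions; cascade stops.

Ben, Lee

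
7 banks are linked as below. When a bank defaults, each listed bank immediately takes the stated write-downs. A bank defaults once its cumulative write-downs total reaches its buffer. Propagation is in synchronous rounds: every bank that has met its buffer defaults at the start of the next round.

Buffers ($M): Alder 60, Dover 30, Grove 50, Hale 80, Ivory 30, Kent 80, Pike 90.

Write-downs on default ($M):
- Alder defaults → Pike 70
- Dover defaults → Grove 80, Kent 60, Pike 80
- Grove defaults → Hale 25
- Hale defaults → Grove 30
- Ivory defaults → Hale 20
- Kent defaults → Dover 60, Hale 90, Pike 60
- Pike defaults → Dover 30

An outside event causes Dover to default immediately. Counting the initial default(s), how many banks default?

Round 1 — Dover defaults (initial).
  Grove: +80 → 80 ≥ 50
  Kent: +60 → 60 < 80
  Pike: +80 → 80 < 90
Round 2 — Grove defaults.
  Hale: +25 → 25 < 80
No further defaults.

2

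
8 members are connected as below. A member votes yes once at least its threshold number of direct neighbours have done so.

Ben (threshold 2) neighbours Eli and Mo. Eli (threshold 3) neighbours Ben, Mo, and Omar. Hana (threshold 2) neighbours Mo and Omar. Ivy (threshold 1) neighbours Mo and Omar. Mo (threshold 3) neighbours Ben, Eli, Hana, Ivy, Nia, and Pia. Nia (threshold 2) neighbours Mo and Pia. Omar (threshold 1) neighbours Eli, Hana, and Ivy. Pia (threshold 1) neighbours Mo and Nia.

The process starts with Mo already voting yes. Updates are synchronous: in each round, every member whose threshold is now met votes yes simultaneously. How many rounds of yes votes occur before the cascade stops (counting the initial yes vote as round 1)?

Round 1 — Mo votes yes (initial).
Round 2 — checking thresholds:
  Ben: 1 of 2 neighbours < 2, not yet.
  Eli: 1 of 3 neighbours < 3, not yet.
  Hana: 1 of 2 neighbours < 2, not yet.
  Ivy: 1 of 2 neighbours ≥ 1, votes yes.
  Nia: 1 of 2 neighbours < 2, not yet.
  Pia: 1 of 2 neighbours ≥ 1, votes yes.
Round 3 — checking thresholds:
  Ben: 1 of 2 neighbours < 2, not yet.
  Eli: 1 of 3 neighbours < 3, not yet.
  Hana: 1 of 2 neighbours < 2, not yet.
  Nia: 2 of 2 neighbours ≥ 2, votes yes.
  Omar: 1 of 3 neighbours ≥ 1, votes yes.
Round 4 — checking thresholds:
  Ben: 1 of 2 neighbours < 2, not yet.
  Eli: 2 of 3 neighbours < 3, not yet.
  Hana: 2 of 2 neighbours ≥ 2, votes yes.
Round 5 — no new yes votes; cascade stops.

4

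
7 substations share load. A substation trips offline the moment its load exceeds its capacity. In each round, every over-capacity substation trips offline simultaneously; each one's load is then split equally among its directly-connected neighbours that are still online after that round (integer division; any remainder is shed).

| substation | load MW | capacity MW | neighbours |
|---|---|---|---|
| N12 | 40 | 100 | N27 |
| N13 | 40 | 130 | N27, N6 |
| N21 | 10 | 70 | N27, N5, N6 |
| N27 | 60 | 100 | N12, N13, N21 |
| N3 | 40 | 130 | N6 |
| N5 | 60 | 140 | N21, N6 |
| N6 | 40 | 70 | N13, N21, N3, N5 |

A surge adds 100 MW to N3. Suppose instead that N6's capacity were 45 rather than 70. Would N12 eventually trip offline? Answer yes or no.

With N6's capacity at 45:
Round 1 — N3 at 140 > 130. N3 trips offline.
  N3 sheds 140 MW to N6: 140 each.
    N6: 40+140 = 180 > 45
Round 2 — N6 trips offline.
  N6 sheds 180 MW to N13, N21, N5: 60 each.
    N13: 40+60 = 100 ≤ 130
    N21: 10+60 = 70 ≤ 70
    N5: 60+60 = 120 ≤ 140
No further trips.

no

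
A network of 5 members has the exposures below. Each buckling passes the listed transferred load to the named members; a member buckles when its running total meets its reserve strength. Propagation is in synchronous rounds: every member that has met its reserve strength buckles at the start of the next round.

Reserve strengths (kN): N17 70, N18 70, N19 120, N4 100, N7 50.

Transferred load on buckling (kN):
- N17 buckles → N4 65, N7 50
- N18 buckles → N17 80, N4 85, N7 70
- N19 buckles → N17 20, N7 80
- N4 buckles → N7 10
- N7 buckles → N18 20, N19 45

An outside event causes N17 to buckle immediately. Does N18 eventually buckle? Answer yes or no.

no

Round 1 — N17 buckles (initial).
  N4: +65 → 65 < 100
  N7: +50 → 50 ≥ 50
Round 2 — N7 buckles.
  N18: +20 → 20 < 70
  N19: +45 → 45 < 120
No further bucklings.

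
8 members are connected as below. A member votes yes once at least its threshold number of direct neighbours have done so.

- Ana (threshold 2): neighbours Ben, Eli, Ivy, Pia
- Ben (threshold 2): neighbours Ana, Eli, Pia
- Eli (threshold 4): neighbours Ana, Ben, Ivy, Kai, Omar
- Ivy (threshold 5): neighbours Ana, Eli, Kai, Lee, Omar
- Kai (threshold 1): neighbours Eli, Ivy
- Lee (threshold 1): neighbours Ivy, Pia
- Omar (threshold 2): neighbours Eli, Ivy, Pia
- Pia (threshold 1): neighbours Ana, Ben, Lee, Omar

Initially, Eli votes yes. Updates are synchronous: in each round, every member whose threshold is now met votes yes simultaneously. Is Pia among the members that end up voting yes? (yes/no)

no

Round 1 — Eli votes yes (initial).
Round 2 — checking thresholds:
  Ana: 1 of 4 neighbours < 2, below threshold.
  Ben: 1 of 3 neighbours < 2, below threshold.
  Ivy: 1 of 5 neighbours < 5, below threshold.
  Kai: 1 of 2 neighbours ≥ 1, votes yes.
  Omar: 1 of 3 neighbours < 2, below threshold.
Round 3 — no new yes votes; cascade stops.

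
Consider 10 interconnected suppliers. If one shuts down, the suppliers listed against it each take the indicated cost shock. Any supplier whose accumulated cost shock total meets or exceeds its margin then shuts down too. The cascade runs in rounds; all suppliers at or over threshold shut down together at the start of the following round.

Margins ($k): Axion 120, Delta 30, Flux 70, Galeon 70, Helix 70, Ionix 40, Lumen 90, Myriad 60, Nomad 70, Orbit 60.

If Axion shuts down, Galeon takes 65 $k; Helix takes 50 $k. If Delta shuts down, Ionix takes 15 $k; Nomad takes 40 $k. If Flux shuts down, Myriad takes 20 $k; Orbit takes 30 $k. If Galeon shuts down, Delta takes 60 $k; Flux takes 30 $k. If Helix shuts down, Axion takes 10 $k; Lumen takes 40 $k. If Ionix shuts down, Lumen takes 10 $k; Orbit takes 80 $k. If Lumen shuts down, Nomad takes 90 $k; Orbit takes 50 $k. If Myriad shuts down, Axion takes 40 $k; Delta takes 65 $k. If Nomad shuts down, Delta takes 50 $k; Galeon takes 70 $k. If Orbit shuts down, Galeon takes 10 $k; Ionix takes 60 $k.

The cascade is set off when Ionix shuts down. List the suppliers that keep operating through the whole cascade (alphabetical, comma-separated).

Round 1 — Ionix shuts down (initial).
  Lumen: +10 → 10 < 90
  Orbit: +80 → 80 ≥ 60
Round 2 — Orbit shuts down.
  Galeon: +10 → 10 < 70
No further shutdowns.

Axion, Delta, Flux, Galeon, Helix, Lumen, Myriad, Nomad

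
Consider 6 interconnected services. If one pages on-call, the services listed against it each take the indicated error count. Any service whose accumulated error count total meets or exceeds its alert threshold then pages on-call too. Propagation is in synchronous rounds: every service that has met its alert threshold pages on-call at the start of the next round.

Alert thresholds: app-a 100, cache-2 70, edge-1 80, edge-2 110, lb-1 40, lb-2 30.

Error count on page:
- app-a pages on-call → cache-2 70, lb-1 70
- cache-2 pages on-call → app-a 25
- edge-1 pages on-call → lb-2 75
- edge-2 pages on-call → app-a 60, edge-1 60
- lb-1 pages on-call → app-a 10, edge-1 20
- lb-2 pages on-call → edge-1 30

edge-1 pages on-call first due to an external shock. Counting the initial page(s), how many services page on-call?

Round 1 — edge-1 pages on-call (initial).
  lb-2: +75 → 75 ≥ 30
Round 2 — lb-2 pages on-call.
No further pages.

2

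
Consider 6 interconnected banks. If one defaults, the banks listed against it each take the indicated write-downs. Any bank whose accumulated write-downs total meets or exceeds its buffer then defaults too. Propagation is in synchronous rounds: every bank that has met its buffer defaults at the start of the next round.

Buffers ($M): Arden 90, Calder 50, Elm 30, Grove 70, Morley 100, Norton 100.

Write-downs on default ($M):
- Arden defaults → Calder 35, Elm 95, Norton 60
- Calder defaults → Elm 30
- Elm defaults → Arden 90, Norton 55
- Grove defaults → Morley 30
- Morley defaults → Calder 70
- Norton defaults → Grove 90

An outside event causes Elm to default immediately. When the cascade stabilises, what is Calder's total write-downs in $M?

35

Round 1 — Elm defaults (initial).
  Arden: +90 → 90 ≥ 90
  Norton: +55 → 55 < 100
Round 2 — Arden defaults.
  Calder: +35 → 35 < 50
  Norton: +60 → 115 ≥ 100
Round 3 — Norton defaults.
  Grove: +90 → 90 ≥ 70
Round 4 — Grove defaults.
  Morley: +30 → 30 < 100
No further defaults.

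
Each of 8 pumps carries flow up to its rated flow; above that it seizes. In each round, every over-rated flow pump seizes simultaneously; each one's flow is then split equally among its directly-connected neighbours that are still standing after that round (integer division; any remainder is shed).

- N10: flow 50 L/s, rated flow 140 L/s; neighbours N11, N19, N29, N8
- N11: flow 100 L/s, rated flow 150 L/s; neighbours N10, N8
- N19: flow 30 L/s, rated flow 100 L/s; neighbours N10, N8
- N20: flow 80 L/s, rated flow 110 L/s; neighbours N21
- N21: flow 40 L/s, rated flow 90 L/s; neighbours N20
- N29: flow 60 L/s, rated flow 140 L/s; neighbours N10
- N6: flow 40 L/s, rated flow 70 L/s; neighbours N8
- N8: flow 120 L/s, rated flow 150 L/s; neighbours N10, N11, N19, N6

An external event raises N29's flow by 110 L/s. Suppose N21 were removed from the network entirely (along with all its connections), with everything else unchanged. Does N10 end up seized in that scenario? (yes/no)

With N21 removed:
Round 1 — N29 at 170 > 140. N29 seizes.
  N29 sheds 170 L/s to N10: 170 each.
    N10: 50+170 = 220 > 140
Round 2 — N10 seizes.
  N10 sheds 220 L/s to N11, N19, N8: 73 each (1 lost).
    N11: 100+73 = 173 > 150
    N19: 30+73 = 103 > 100
    N8: 120+73 = 193 > 150
Round 3 — N11, N19, N8 seize.
  N11 sheds 173 L/s: no online neighbours, lost.
  N19 sheds 103 L/s: no online neighbours, lost.
  N8 sheds 193 L/s to N6: 193 each.
    N6: 40+193 = 233 > 70
Round 4 — N6 seizes.
  N6 sheds 233 L/s: no online neighbours, lost.
No further seizures.

yes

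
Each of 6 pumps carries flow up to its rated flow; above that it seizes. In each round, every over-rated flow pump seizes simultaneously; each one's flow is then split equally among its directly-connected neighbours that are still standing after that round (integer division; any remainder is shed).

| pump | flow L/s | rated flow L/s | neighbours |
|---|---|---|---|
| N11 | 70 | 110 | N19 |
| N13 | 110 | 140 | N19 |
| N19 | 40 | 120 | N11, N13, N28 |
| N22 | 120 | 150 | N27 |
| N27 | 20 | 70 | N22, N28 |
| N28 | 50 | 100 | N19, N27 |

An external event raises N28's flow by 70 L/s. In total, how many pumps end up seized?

3

Round 1 — N28 at 120 > 100. N28 seizes.
  N28 sheds 120 L/s to N19, N27: 60 each.
    N19: 40+60 = 100 ≤ 120
    N27: 20+60 = 80 > 70
Round 2 — N27 seizes.
  N27 sheds 80 L/s to N22: 80 each.
    N22: 120+80 = 200 > 150
Round 3 — N22 seizes.
  N22 sheds 200 L/s: no online neighbours, lost.
No further seizures.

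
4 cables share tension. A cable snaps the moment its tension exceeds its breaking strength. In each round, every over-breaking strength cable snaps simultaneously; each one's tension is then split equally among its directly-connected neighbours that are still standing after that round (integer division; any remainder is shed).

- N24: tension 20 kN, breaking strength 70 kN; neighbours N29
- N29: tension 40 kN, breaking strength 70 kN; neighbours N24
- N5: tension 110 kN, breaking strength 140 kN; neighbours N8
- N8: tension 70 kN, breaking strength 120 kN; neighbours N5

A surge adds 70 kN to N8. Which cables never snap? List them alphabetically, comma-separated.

N24, N29

Round 1 — N8 at 140 > 120. N8 snaps.
  N8 sheds 140 kN to N5: 140 each.
    N5: 110+140 = 250 > 140
Round 2 — N5 snaps.
  N5 sheds 250 kN: no online neighbours, lost.
No further breaks.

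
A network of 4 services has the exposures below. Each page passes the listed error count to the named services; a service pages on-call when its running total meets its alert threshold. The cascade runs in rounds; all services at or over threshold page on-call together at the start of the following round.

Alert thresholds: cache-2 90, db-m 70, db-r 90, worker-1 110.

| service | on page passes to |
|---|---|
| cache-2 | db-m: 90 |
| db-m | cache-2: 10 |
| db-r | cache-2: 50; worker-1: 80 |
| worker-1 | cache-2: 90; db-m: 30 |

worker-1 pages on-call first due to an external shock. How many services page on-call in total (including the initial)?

Round 1 — worker-1 pages on-call (initial).
  cache-2: +90 → 90 ≥ 90
  db-m: +30 → 30 < 70
Round 2 — cache-2 pages on-call.
  db-m: +90 → 120 ≥ 70
Round 3 — db-m pages on-call.
No further pages.

3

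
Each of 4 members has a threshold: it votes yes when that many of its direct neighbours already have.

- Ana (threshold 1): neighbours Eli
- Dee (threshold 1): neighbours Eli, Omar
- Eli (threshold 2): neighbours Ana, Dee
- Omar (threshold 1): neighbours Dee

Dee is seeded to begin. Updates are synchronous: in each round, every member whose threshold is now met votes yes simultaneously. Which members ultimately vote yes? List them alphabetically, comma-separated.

Dee, Omar

Round 1 — Dee votes yes (initial).
Round 2 — checking thresholds:
  Eli: 1 of 2 neighbours < 2, holds.
  Omar: 1 of 1 neighbours ≥ 1, votes yes.
Round 3 — no new yes votes; cascade stops.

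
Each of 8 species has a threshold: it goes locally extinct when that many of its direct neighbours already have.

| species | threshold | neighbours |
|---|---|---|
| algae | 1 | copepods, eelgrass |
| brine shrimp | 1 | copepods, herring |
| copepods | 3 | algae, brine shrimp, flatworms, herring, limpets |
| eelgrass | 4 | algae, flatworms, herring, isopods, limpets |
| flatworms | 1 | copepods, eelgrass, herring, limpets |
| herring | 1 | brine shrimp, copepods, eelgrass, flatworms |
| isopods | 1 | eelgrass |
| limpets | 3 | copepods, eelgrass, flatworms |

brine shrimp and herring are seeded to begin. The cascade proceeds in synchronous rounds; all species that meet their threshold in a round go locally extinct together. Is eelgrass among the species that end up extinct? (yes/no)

Round 1 — brine shrimp, herring go locally extinct (initial).
Round 2 — checking thresholds:
  copepods: 2 of 5 neighbours < 3, below threshold.
  eelgrass: 1 of 5 neighbours < 4, below threshold.
  flatworms: 1 of 4 neighbours ≥ 1, goes locally extinct.
Round 3 — checking thresholds:
  copepods: 3 of 5 neighbours ≥ 3, goes locally extinct.
  eelgrass: 2 of 5 neighbours < 4, below threshold.
  limpets: 1 of 3 neighbours < 3, below threshold.
Round 4 — checking thresholds:
  algae: 1 of 2 neighbours ≥ 1, goes locally extinct.
  eelgrass: 2 of 5 neighbours < 4, below threshold.
  limpets: 2 of 3 neighbours < 3, below threshold.
Round 5 — no new extinctions; cascade stops.

no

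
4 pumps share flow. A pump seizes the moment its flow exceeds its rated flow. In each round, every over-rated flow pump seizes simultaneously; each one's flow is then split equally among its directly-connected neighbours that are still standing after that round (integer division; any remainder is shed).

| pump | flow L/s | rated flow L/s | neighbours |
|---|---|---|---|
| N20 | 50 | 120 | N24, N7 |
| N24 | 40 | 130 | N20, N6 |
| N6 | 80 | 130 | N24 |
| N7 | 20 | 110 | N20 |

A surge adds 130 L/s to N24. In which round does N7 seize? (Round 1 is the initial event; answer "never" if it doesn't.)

3

Round 1 — N24 at 170 > 130. N24 seizes.
  N24 sheds 170 L/s to N20, N6: 85 each.
    N20: 50+85 = 135 > 120
    N6: 80+85 = 165 > 130
Round 2 — N20, N6 seize.
  N20 sheds 135 L/s to N7: 135 each.
    N7: 20+135 = 155 > 110
  N6 sheds 165 L/s: no online neighbours, lost.
Round 3 — N7 seizes.
  N7 sheds 155 L/s: no online neighbours, lost.
No further seizures.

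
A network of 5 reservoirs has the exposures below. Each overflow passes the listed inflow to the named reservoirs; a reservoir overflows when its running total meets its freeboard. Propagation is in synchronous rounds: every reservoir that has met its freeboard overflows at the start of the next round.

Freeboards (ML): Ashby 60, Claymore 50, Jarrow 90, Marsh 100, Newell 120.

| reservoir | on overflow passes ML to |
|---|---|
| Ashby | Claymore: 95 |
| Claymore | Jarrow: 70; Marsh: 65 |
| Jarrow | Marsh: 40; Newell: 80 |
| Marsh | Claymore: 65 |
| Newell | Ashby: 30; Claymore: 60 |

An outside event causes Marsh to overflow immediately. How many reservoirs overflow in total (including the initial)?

Round 1 — Marsh overflows (initial).
  Claymore: +65 → 65 ≥ 50
Round 2 — Claymore overflows.
  Jarrow: +70 → 70 < 90
No further overflows.

2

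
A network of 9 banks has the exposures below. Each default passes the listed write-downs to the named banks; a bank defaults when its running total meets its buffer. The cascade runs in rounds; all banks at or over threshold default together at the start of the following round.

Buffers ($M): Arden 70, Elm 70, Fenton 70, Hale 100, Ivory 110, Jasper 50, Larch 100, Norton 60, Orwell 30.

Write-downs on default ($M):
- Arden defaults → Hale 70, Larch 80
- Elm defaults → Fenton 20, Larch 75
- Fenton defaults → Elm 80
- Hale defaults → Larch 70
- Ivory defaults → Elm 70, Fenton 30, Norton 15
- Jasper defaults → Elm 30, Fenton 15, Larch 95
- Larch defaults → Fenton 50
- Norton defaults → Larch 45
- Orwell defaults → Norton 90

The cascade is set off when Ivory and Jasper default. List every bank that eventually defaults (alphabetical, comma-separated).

Round 1 — Ivory, Jasper default (initial).
  Elm: +70+30 → 100 ≥ 70
  Fenton: +30+15 → 45 < 70
  Larch: +95 → 95 < 100
  Norton: +15 → 15 < 60
Round 2 — Elm defaults.
  Fenton: +20 → 65 < 70
  Larch: +75 → 170 ≥ 100
Round 3 — Larch defaults.
  Fenton: +50 → 115 ≥ 70
Round 4 — Fenton defaults.
No further defaults.

Elm, Fenton, Ivory, Jasper, Larch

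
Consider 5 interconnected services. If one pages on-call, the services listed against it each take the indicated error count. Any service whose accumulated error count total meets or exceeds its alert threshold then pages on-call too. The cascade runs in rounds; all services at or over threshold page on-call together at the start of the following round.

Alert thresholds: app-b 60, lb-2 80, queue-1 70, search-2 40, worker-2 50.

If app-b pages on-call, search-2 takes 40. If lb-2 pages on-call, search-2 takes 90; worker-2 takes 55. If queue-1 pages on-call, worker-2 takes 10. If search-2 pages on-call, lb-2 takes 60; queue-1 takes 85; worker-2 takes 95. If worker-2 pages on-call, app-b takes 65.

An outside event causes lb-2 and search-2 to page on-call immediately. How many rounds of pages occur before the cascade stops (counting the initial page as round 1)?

3

Round 1 — lb-2, search-2 page on-call (initial).
  queue-1: +85 → 85 ≥ 70
  worker-2: +55+95 → 150 ≥ 50
Round 2 — queue-1, worker-2 page on-call.
  app-b: +65 → 65 ≥ 60
Round 3 — app-b pages on-call.
No further pages.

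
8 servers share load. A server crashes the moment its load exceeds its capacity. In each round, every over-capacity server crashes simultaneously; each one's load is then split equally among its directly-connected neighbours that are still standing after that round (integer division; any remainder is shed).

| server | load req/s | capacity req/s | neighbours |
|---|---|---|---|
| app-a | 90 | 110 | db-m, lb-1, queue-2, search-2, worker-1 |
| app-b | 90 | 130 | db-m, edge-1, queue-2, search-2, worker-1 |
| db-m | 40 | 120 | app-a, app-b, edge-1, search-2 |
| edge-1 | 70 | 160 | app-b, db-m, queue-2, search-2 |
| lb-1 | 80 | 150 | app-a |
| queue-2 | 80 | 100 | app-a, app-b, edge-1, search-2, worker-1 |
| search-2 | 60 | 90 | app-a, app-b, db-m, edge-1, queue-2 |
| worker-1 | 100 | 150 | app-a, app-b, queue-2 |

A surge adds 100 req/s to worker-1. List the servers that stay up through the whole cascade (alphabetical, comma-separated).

lb-1

Round 1 — worker-1 at 200 > 150. worker-1 crashes.
  worker-1 sheds 200 req/s to app-a, app-b, queue-2: 66 each (2 lost).
    app-a: 90+66 = 156 > 110
    app-b: 90+66 = 156 > 130
    queue-2: 80+66 = 146 > 100
Round 2 — app-a, app-b, queue-2 crash.
  app-a sheds 156 req/s to db-m, lb-1, search-2: 52 each.
    db-m: 40+52 = 92 ≤ 120
    lb-1: 80+52 = 132 ≤ 150
    search-2: 60+52 = 112 > 90
  app-b sheds 156 req/s to db-m, edge-1, search-2: 52 each.
    db-m: 92+52 = 144 > 120
    edge-1: 70+52 = 122 ≤ 160
    search-2: 112+52 = 164 > 90
  queue-2 sheds 146 req/s to edge-1, search-2: 73 each.
    edge-1: 122+73 = 195 > 160
    search-2: 164+73 = 237 > 90
Round 3 — db-m, edge-1, search-2 crash.
  db-m sheds 144 req/s: no online neighbours, lost.
  edge-1 sheds 195 req/s: no online neighbours, lost.
  search-2 sheds 237 req/s: no online neighbours, lost.
No further crashes.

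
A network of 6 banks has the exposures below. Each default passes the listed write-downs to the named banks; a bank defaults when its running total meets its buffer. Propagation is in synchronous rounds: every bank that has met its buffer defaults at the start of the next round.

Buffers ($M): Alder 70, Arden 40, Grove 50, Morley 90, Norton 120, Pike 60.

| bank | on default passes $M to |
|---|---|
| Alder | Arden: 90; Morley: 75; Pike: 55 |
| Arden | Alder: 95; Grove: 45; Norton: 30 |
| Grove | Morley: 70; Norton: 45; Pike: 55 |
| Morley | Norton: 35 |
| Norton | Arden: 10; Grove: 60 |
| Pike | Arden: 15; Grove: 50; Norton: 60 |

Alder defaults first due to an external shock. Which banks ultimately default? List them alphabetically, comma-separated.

Round 1 — Alder defaults (initial).
  Arden: +90 → 90 ≥ 40
  Morley: +75 → 75 < 90
  Pike: +55 → 55 < 60
Round 2 — Arden defaults.
  Grove: +45 → 45 < 50
  Norton: +30 → 30 < 120
No further defaults.

Alder, Arden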